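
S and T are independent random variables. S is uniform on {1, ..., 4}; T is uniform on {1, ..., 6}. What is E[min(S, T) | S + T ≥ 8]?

Outcomes with S + T ≥ 8: (2,6), (3,5), (3,6), (4,4), (4,5), (4,6), each with probability 1/24.
E[min(S, T) | S + T ≥ 8] = (2 + 3 + 3 + 4 + 4 + 4) / 6 = 10/3.

10/3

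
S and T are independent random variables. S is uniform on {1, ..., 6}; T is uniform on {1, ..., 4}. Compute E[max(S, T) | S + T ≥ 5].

P(S + T ≥ 5) = 3/4.
Summing max(S,T)·P(x,y) over outcomes with S + T ≥ 5 gives 27/8.
E[max(S, T) | S + T ≥ 5] = (27/8) / (3/4) = 9/2.

9/2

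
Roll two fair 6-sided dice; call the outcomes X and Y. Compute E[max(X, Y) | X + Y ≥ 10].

35/6

Outcomes with X + Y ≥ 10: (4,6), (5,5), (5,6), (6,4), (6,5), (6,6), each with probability 1/36.
E[max(X, Y) | X + Y ≥ 10] = (6 + 5 + 6 + 6 + 6 + 6) / 6 = 35/6.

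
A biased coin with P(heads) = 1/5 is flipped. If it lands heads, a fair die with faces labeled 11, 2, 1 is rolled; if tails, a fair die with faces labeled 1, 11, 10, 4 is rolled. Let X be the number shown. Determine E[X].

E[X | heads] = (11+2+1)/3 = 14/3.
E[X | tails] = (1+11+10+4)/4 = 13/2.
E[X] = (1/5)·(14/3) + (4/5)·(13/2) = 92/15.

92/15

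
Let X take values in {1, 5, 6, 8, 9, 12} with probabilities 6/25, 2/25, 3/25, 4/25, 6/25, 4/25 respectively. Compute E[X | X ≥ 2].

P(X ≥ 2) = 19/25.
Σ over the event: 5·2/25 + 6·3/25 + 8·4/25 + 9·6/25 + 12·4/25 = 162/25.
E[X | X ≥ 2] = (162/25) / (19/25) = 162/19.

162/19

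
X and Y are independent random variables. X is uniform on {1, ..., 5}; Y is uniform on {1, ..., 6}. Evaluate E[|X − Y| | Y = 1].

2

Outcomes with Y = 1: (1,1), (2,1), (3,1), (4,1), (5,1), each with probability 1/30.
E[|X − Y| | Y = 1] = (0 + 1 + 2 + 3 + 4) / 5 = 2.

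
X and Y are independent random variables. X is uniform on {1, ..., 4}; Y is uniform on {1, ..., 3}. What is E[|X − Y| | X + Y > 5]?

P(X + Y > 5) = 1/4.
Summing |X−Y|·P(x,y) over outcomes with X + Y > 5 gives 1/4.
E[|X − Y| | X + Y > 5] = (1/4) / (1/4) = 1.

1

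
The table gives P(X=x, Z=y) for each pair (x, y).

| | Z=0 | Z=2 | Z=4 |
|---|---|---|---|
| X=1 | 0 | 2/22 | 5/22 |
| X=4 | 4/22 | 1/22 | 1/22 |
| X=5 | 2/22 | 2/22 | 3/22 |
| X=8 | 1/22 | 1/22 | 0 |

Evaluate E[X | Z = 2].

4

P(Z = 2) = 3/11.
Σ X·P over the event = 1·(2/22) + 4·(1/22) + 5·(2/22) + 8·(1/22) = 12/11.
E[X | Z = 2] = (12/11) / (3/11) = 4.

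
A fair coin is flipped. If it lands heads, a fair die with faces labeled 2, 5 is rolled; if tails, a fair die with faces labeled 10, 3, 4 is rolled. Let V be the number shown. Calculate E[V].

E[V | heads] = (2+5)/2 = 7/2.
E[V | tails] = (10+3+4)/3 = 17/3.
By the law of total expectation,
E[V] = (1/2)·(7/2) + (1/2)·(17/3) = 55/12.

55/12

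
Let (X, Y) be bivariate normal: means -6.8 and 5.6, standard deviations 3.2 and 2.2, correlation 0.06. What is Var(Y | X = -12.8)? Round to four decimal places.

For a bivariate normal, Var(Y | X=x) = σ_Y²(1 − ρ²).
Var(Y | X=-12.8) = (2.2)²·(1 − (0.06)²) = 4.84·0.9964 = 4.8226.

4.8226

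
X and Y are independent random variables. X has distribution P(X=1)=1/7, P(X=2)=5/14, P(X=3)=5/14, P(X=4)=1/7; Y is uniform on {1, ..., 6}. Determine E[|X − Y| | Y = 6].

7/2

P(Y = 6) = 1/6.
Summing |X−Y|·P(x,y) over outcomes with Y = 6 gives 7/12.
E[|X − Y| | Y = 6] = (7/12) / (1/6) = 7/2.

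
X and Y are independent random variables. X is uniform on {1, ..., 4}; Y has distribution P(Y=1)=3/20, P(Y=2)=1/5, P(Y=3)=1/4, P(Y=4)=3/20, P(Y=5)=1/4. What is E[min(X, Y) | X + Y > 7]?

P(X + Y > 7) = 13/80.
Summing min(X,Y)·P(x,y) over outcomes with X + Y > 7 gives 47/80.
E[min(X, Y) | X + Y > 7] = (47/80) / (13/80) = 47/13.

47/13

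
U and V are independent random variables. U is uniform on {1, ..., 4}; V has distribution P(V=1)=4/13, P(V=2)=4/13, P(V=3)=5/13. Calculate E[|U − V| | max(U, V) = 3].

P(max(U, V) = 3) = 23/52.
Summing |U−V|·P(x,y) over outcomes with max(U, V) = 3 gives 27/52.
E[|U − V| | max(U, V) = 3] = (27/52) / (23/52) = 27/23.

27/23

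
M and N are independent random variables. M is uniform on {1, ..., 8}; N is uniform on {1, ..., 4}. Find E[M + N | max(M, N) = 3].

P(max(M, N) = 3) = 5/32.
Summing (M+N)·P(x,y) over outcomes with max(M, N) = 3 gives 3/4.
E[M + N | max(M, N) = 3] = (3/4) / (5/32) = 24/5.

24/5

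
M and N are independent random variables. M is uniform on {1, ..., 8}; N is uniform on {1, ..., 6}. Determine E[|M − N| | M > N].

P(M > N) = 9/16.
Summing |M−N|·P(x,y) over outcomes with M > N gives 83/48.
E[|M − N| | M > N] = (83/48) / (9/16) = 83/27.

83/27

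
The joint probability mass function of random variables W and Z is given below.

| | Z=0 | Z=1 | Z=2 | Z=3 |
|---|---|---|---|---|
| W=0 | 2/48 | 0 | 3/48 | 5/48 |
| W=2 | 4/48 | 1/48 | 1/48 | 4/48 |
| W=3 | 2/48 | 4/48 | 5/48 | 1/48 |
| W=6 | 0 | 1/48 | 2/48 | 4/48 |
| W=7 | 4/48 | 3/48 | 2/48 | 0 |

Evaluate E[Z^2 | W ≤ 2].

P(W ≤ 2) = 5/12.
Σ Z^2·P over the event = 0·(2/48) + 4·(3/48) + 9·(5/48) + 0·(4/48) + 1·(1/48) + 4·(1/48) + 9·(4/48) = 49/24.
E[Z^2 | W ≤ 2] = (49/24) / (5/12) = 49/10.

49/10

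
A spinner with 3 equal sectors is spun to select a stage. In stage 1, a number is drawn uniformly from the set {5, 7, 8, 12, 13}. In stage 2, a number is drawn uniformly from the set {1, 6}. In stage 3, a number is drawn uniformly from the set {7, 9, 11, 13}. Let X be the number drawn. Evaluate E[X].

15/2

E[X | stage 1] = (5+7+8+12+13)/5 = 9.
E[X | stage 2] = (1+6)/2 = 7/2.
E[X | stage 3] = (7+9+11+13)/4 = 10.
E[X] = (1/3)·(9) + (1/3)·(7/2) + (1/3)·(10) = 15/2.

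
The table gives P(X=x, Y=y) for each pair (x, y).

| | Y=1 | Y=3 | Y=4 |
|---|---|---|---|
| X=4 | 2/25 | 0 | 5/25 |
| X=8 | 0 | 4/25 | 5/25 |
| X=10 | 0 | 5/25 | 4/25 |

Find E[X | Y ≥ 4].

P(Y ≥ 4) = 14/25.
Σ X·P over the event = 4·(5/25) + 8·(5/25) + 10·(4/25) = 4.
E[X | Y ≥ 4] = (4) / (14/25) = 50/7.

50/7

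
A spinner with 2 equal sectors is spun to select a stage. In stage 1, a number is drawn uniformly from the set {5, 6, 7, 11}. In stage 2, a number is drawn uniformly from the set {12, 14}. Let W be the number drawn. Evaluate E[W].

E[W | stage 1] = (5+6+7+11)/4 = 29/4.
E[W | stage 2] = (12+14)/2 = 13.
By the law of total expectation,
E[W] = (1/2)·(29/4) + (1/2)·(13) = 81/8.

81/8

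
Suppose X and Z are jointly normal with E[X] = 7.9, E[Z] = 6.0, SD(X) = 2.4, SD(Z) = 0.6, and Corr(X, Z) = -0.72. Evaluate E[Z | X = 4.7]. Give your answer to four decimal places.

6.5760

E[Z | X=x] = μ_Z + ρ(σ_Z/σ_X)(x − μ_X) for jointly normal variables.
E[Z | X=4.7] = 6.0 + (-0.72)·(0.6/2.4)·(4.7 − (7.9)) = 6.0 + (-0.18)·(-3.2) = 6.5760.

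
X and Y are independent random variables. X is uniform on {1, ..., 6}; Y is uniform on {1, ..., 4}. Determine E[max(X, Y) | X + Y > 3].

P(X + Y > 3) = 7/8.
Summing max(X,Y)·P(x,y) over outcomes with X + Y > 3 gives 89/24.
E[max(X, Y) | X + Y > 3] = (89/24) / (7/8) = 89/21.

89/21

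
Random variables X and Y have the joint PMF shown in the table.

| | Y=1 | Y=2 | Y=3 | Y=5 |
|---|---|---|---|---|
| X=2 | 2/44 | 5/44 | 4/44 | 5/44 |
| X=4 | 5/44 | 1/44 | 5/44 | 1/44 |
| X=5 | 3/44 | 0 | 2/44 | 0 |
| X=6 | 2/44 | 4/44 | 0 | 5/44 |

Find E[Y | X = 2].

P(X = 2) = 4/11.
Σ Y·P over the event = 1·(2/44) + 2·(5/44) + 3·(4/44) + 5·(5/44) = 49/44.
E[Y | X = 2] = (49/44) / (4/11) = 49/16.

49/16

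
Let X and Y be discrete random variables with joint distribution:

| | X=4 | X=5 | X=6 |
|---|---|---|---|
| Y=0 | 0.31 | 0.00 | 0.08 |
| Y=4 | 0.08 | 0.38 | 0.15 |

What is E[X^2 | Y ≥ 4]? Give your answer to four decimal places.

P(Y ≥ 4) = 0.61.
Σ X^2·P over the event = 16·(0.08) + 25·(0.38) + 36·(0.15) = 16.18.
E[X^2 | Y ≥ 4] = (16.18) / (0.61) = 26.5246.

26.5246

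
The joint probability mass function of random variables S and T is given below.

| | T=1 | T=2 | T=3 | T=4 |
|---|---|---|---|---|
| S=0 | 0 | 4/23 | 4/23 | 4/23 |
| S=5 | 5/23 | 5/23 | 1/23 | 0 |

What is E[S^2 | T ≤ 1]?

25

P(T ≤ 1) = 5/23.
Σ S^2·P over the event = 25·(5/23) = 125/23.
E[S^2 | T ≤ 1] = (125/23) / (5/23) = 25.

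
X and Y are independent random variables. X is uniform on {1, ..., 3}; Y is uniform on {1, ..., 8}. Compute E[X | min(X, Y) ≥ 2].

P(min(X, Y) ≥ 2) = 7/12.
Summing X·P(x,y) over outcomes with min(X, Y) ≥ 2 gives 35/24.
E[X | min(X, Y) ≥ 2] = (35/24) / (7/12) = 5/2.

5/2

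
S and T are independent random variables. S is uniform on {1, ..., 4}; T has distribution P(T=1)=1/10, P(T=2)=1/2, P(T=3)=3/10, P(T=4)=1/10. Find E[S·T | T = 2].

5

P(T = 2) = 1/2.
Summing ST·P(x,y) over outcomes with T = 2 gives 5/2.
E[S·T | T = 2] = (5/2) / (1/2) = 5.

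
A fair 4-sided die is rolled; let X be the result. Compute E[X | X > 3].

4

Given X > 3, X is equally likely to be any of {4}.
E[X | X > 3] = (4) / 1 = 4.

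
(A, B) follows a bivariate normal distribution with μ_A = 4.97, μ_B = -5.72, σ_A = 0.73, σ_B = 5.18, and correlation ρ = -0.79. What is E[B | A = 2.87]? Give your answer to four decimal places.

6.0521

The regression of B on A has slope ρ·σ_B/σ_A and passes through (μ_A, μ_B).
E[B | A=2.87] = -5.72 + (-0.79)·(5.18/0.73)·(2.87 − (4.97)) = -5.72 + (-5.60575)·(-2.1) = 6.0521.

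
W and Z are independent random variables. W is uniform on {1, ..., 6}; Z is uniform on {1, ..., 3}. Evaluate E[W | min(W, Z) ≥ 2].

Outcomes with min(W, Z) ≥ 2: (2,2), (2,3), (3,2), (3,3), (4,2), (4,3), (5,2), (5,3), (6,2), (6,3), each with probability 1/18.
E[W | min(W, Z) ≥ 2] = (2 + 2 + 3 + 3 + 4 + 4 + 5 + 5 + 6 + 6) / 10 = 4.

4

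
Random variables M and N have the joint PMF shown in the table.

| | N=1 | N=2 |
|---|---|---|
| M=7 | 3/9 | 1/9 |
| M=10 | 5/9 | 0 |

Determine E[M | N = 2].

7

P(N = 2) = 1/9.
Summing M·P(M=x,N=y) over the conditioning event gives 7/9.
E[M | N = 2] = (7/9) / (1/9) = 7.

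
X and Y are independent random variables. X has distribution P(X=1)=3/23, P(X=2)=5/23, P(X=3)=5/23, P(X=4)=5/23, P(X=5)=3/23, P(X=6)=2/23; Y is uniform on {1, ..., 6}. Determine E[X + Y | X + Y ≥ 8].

237/26

P(X + Y ≥ 8) = 26/69.
Summing (X+Y)·P(x,y) over outcomes with X + Y ≥ 8 gives 79/23.
E[X + Y | X + Y ≥ 8] = (79/23) / (26/69) = 237/26.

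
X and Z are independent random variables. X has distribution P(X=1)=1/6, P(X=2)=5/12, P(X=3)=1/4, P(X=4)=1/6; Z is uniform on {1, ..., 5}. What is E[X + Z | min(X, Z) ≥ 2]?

P(min(X, Z) ≥ 2) = 2/3.
Summing (X+Z)·P(x,y) over outcomes with min(X, Z) ≥ 2 gives 62/15.
E[X + Z | min(X, Z) ≥ 2] = (62/15) / (2/3) = 31/5.

31/5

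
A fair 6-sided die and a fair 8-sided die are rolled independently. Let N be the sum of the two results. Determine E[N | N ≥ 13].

P(N ≥ 13) = 1/16.
Σ over the event: 13·1/24 + 14·1/48 = 5/6.
E[N | N ≥ 13] = (5/6) / (1/16) = 40/3.

40/3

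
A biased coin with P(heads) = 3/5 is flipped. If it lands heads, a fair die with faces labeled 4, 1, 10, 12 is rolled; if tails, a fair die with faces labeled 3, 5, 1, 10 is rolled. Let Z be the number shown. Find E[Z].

119/20

E[Z | heads] = (4+1+10+12)/4 = 27/4.
E[Z | tails] = (3+5+1+10)/4 = 19/4.
By the law of total expectation,
E[Z] = (3/5)·(27/4) + (2/5)·(19/4) = 119/20.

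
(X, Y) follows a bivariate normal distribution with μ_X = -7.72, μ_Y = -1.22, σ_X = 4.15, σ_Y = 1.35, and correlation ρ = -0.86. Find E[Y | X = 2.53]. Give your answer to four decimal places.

For a bivariate normal, E[Y | X=x] = μ_Y + ρ·(σ_Y/σ_X)·(x − μ_X).
E[Y | X=2.53] = -1.22 + (-0.86)·(1.35/4.15)·(2.53 − (-7.72)) = -1.22 + (-0.27976)·(10.25) = -4.0875.

-4.0875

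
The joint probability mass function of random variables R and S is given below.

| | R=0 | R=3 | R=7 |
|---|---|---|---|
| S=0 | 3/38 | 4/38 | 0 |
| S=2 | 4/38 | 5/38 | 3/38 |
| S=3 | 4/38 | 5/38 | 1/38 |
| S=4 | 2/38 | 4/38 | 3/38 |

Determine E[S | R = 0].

28/13

P(R = 0) = 13/38.
Σ S·P over the event = 0·(3/38) + 2·(4/38) + 3·(4/38) + 4·(2/38) = 14/19.
E[S | R = 0] = (14/19) / (13/38) = 28/13.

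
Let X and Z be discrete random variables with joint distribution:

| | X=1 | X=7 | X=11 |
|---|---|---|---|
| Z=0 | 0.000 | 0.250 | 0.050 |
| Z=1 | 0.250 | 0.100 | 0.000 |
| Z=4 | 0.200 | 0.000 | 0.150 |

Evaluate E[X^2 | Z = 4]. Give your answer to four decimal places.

52.4286

P(Z = 4) = 0.350.
Σ X^2·P over the event = 1·(0.200) + 121·(0.150) = 18.350.
E[X^2 | Z = 4] = (18.350) / (0.350) = 52.4286.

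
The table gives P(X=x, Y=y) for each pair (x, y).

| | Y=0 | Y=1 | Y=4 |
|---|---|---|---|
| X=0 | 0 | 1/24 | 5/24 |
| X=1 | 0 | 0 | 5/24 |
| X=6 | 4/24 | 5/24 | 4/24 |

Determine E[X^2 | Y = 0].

P(Y = 0) = 1/6.
Σ X^2·P over the event = 36·(4/24) = 6.
E[X^2 | Y = 0] = (6) / (1/6) = 36.

36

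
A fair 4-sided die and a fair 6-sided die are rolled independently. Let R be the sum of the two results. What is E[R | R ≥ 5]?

62/9

P(R ≥ 5) = 3/4.
Σ over the event: 5·1/6 + 6·1/6 + 7·1/6 + 8·1/8 + 9·1/12 + 10·1/24 = 31/6.
E[R | R ≥ 5] = (31/6) / (3/4) = 62/9.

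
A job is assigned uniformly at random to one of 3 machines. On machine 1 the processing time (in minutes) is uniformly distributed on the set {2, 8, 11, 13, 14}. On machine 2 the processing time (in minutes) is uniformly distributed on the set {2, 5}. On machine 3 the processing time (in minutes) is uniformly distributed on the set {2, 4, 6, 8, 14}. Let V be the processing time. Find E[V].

E[V | machine 1] = (2+8+11+13+14)/5 = 48/5.
E[V | machine 2] = (2+5)/2 = 7/2.
E[V | machine 3] = (2+4+6+8+14)/5 = 34/5.
By the law of total expectation,
E[V] = (1/3)·(48/5) + (1/3)·(7/2) + (1/3)·(34/5) = 199/30.

199/30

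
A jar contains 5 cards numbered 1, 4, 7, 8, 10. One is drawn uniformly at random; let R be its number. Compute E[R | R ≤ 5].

P(R ≤ 5) = 2/5.
Σ over the event: 1·1/5 + 4·1/5 = 1.
E[R | R ≤ 5] = (1) / (2/5) = 5/2.

5/2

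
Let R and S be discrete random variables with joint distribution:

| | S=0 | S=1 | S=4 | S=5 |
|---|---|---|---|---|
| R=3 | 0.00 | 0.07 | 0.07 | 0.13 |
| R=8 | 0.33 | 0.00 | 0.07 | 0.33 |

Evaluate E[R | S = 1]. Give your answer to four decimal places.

3.0000

P(S = 1) = 0.07.
Summing R·P(R=x,S=y) over the conditioning event gives 0.21.
E[R | S = 1] = (0.21) / (0.07) = 3.0000.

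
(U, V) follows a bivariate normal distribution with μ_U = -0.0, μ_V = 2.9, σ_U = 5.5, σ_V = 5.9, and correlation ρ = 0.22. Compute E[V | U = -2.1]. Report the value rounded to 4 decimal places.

2.4044

For a bivariate normal, E[V | U=x] = μ_V + ρ·(σ_V/σ_U)·(x − μ_U).
E[V | U=-2.1] = 2.9 + (0.22)·(5.9/5.5)·(-2.1 − (-0.0)) = 2.9 + (0.236)·(-2.1) = 2.4044.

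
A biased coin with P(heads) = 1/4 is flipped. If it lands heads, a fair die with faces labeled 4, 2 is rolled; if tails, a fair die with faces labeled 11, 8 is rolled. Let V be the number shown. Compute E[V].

E[V | heads] = (4+2)/2 = 3.
E[V | tails] = (11+8)/2 = 19/2.
E[V] = (1/4)·(3) + (3/4)·(19/2) = 63/8.

63/8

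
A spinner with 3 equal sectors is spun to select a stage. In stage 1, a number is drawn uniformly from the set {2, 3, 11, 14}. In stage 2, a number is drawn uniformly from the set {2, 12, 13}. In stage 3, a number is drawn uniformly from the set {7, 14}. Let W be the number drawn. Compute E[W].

9

E[W | stage 1] = (2+3+11+14)/4 = 15/2.
E[W | stage 2] = (2+12+13)/3 = 9.
E[W | stage 3] = (7+14)/2 = 21/2.
By the law of total expectation,
E[W] = (1/3)·(15/2) + (1/3)·(9) + (1/3)·(21/2) = 9.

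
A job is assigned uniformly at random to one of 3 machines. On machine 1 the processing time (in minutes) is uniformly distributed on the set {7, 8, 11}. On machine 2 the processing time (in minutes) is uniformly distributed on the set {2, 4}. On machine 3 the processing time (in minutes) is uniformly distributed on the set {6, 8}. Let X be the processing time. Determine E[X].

E[X | machine 1] = (7+8+11)/3 = 26/3.
E[X | machine 2] = (2+4)/2 = 3.
E[X | machine 3] = (6+8)/2 = 7.
E[X] = (1/3)·(26/3) + (1/3)·(3) + (1/3)·(7) = 56/9.

56/9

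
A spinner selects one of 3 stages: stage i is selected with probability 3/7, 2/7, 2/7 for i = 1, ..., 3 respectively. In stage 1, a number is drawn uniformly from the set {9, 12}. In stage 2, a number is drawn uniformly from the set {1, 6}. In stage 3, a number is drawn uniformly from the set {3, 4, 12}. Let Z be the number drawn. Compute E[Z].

E[Z | stage 1] = (9+12)/2 = 21/2.
E[Z | stage 2] = (1+6)/2 = 7/2.
E[Z | stage 3] = (3+4+12)/3 = 19/3.
E[Z] = (3/7)·(21/2) + (2/7)·(7/2) + (2/7)·(19/3) = 307/42.

307/42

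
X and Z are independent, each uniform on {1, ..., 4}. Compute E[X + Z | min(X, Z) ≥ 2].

Outcomes with min(X, Z) ≥ 2: (2,2), (2,3), (2,4), (3,2), (3,3), (3,4), (4,2), (4,3), (4,4), each with probability 1/16.
E[X + Z | min(X, Z) ≥ 2] = (4 + 5 + 6 + 5 + 6 + 7 + 6 + 7 + 8) / 9 = 6.

6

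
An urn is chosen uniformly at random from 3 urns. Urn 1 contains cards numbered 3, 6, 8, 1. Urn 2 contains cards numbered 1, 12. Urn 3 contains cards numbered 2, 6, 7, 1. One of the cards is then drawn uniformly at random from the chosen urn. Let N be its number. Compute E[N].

5

E[N | urn 1] = (3+6+8+1)/4 = 9/2.
E[N | urn 2] = (1+12)/2 = 13/2.
E[N | urn 3] = (2+6+7+1)/4 = 4.
By the law of total expectation,
E[N] = (1/3)·(9/2) + (1/3)·(13/2) + (1/3)·(4) = 5.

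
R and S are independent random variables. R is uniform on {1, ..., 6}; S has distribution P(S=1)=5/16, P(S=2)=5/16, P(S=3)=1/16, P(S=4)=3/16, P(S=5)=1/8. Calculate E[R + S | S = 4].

15/2

P(S = 4) = 3/16.
Summing (R+S)·P(x,y) over outcomes with S = 4 gives 45/32.
E[R + S | S = 4] = (45/32) / (3/16) = 15/2.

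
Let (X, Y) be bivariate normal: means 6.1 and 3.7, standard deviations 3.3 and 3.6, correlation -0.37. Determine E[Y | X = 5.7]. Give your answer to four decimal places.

3.8615

The regression of Y on X has slope ρ·σ_Y/σ_X and passes through (μ_X, μ_Y).
E[Y | X=5.7] = 3.7 + (-0.37)·(3.6/3.3)·(5.7 − (6.1)) = 3.7 + (-0.40364)·(-0.4) = 3.8615.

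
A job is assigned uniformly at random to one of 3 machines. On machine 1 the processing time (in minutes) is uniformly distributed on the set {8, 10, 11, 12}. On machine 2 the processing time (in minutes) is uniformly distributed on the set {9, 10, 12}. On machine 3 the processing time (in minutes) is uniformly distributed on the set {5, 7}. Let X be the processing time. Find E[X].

E[X | machine 1] = (8+10+11+12)/4 = 41/4.
E[X | machine 2] = (9+10+12)/3 = 31/3.
E[X | machine 3] = (5+7)/2 = 6.
E[X] = (1/3)·(41/4) + (1/3)·(31/3) + (1/3)·(6) = 319/36.

319/36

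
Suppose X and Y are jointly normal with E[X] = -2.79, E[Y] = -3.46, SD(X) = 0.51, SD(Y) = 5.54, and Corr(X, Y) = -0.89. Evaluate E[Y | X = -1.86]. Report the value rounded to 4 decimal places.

For a bivariate normal, E[Y | X=x] = μ_Y + ρ·(σ_Y/σ_X)·(x − μ_X).
E[Y | X=-1.86] = -3.46 + (-0.89)·(5.54/0.51)·(-1.86 − (-2.79)) = -3.46 + (-9.6678)·(0.93) = -12.4511.

-12.4511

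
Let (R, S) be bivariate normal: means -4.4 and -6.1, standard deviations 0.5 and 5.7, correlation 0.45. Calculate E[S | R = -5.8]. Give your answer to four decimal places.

E[S | R=x] = μ_S + ρ(σ_S/σ_R)(x − μ_R) for jointly normal variables.
E[S | R=-5.8] = -6.1 + (0.45)·(5.7/0.5)·(-5.8 − (-4.4)) = -6.1 + (5.13)·(-1.4) = -13.2820.

-13.2820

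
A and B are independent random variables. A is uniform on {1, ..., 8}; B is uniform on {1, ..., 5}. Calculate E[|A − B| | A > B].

P(A > B) = 5/8.
Summing |A−B|·P(x,y) over outcomes with A > B gives 2.
E[|A − B| | A > B] = (2) / (5/8) = 16/5.

16/5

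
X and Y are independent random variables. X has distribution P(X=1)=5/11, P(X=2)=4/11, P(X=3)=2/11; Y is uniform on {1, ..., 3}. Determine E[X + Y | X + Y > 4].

21/4

P(X + Y > 4) = 8/33.
Summing (X+Y)·P(x,y) over outcomes with X + Y > 4 gives 14/11.
E[X + Y | X + Y > 4] = (14/11) / (8/33) = 21/4.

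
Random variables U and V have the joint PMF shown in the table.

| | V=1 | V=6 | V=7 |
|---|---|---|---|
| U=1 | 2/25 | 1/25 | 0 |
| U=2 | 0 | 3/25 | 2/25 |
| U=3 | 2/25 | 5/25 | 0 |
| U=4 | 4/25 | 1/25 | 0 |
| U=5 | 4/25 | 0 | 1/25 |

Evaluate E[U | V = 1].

11/3

P(V = 1) = 12/25.
Σ U·P over the event = 1·(2/25) + 3·(2/25) + 4·(4/25) + 5·(4/25) = 44/25.
E[U | V = 1] = (44/25) / (12/25) = 11/3.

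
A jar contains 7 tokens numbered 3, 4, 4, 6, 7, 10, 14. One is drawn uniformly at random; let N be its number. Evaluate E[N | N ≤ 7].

P(N ≤ 7) = 5/7.
Σ over the event: 3·1/7 + 4·2/7 + 6·1/7 + 7·1/7 = 24/7.
E[N | N ≤ 7] = (24/7) / (5/7) = 24/5.

24/5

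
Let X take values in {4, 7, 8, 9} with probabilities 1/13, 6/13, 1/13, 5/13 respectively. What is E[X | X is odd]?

87/11

P(X is odd) = 11/13.
Σ over the event: 7·6/13 + 9·5/13 = 87/13.
E[X | X is odd] = (87/13) / (11/13) = 87/11.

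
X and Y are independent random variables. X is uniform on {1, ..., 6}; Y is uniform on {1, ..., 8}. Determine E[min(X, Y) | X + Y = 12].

5

Outcomes with X + Y = 12: (4,8), (5,7), (6,6), each with probability 1/48.
E[min(X, Y) | X + Y = 12] = (4 + 5 + 6) / 3 = 5.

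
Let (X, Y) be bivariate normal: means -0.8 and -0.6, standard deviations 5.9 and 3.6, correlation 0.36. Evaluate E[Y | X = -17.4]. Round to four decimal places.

-4.2464

E[Y | X=x] = μ_Y + ρ(σ_Y/σ_X)(x − μ_X) for jointly normal variables.
E[Y | X=-17.4] = -0.6 + (0.36)·(3.6/5.9)·(-17.4 − (-0.8)) = -0.6 + (0.21966)·(-16.6) = -4.2464.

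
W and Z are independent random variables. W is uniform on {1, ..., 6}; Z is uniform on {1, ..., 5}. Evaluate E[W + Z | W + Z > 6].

25/3

P(W + Z > 6) = 1/2.
Summing (W+Z)·P(x,y) over outcomes with W + Z > 6 gives 25/6.
E[W + Z | W + Z > 6] = (25/6) / (1/2) = 25/3.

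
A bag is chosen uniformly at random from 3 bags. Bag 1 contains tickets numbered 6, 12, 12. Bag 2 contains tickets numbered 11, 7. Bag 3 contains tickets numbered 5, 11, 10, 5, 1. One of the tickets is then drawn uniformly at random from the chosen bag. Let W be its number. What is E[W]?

E[W | bag 1] = (6+12+12)/3 = 10.
E[W | bag 2] = (11+7)/2 = 9.
E[W | bag 3] = (5+11+10+5+1)/5 = 32/5.
By the law of total expectation,
E[W] = (1/3)·(10) + (1/3)·(9) + (1/3)·(32/5) = 127/15.

127/15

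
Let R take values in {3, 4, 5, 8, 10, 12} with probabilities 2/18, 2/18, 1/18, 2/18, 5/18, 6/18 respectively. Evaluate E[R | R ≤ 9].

P(R ≤ 9) = 7/18.
Σ over the event: 3·1/9 + 4·1/9 + 5·1/18 + 8·1/9 = 35/18.
E[R | R ≤ 9] = (35/18) / (7/18) = 5.

5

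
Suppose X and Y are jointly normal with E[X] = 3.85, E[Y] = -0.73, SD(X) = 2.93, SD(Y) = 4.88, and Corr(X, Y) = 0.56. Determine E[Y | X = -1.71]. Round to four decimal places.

E[Y | X=x] = μ_Y + ρ(σ_Y/σ_X)(x − μ_X) for jointly normal variables.
E[Y | X=-1.71] = -0.73 + (0.56)·(4.88/2.93)·(-1.71 − (3.85)) = -0.73 + (0.9327)·(-5.56) = -5.9158.

-5.9158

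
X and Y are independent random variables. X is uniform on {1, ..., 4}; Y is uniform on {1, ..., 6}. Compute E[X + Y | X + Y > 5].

P(X + Y > 5) = 7/12.
Summing (X+Y)·P(x,y) over outcomes with X + Y > 5 gives 13/3.
E[X + Y | X + Y > 5] = (13/3) / (7/12) = 52/7.

52/7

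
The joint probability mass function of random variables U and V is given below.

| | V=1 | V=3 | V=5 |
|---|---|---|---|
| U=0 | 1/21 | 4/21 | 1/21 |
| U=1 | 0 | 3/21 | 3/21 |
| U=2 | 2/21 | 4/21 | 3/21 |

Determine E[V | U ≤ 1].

7/2

P(U ≤ 1) = 4/7.
Σ V·P over the event = 1·(1/21) + 3·(4/21) + 5·(1/21) + 3·(3/21) + 5·(3/21) = 2.
E[V | U ≤ 1] = (2) / (4/7) = 7/2.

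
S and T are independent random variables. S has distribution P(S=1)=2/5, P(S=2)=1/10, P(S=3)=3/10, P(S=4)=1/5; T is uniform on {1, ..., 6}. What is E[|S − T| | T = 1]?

P(T = 1) = 1/6.
Summing |S−T|·P(x,y) over outcomes with T = 1 gives 13/60.
E[|S − T| | T = 1] = (13/60) / (1/6) = 13/10.

13/10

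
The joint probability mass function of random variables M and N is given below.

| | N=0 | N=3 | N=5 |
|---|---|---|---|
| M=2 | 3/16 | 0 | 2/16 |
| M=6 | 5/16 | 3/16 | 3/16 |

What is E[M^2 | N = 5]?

116/5

P(N = 5) = 5/16.
Σ M^2·P over the event = 4·(2/16) + 36·(3/16) = 29/4.
E[M^2 | N = 5] = (29/4) / (5/16) = 116/5.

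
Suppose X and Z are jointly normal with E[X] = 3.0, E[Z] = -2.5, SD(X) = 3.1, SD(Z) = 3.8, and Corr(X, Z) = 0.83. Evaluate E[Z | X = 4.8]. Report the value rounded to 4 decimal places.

-0.6686

The regression of Z on X has slope ρ·σ_Z/σ_X and passes through (μ_X, μ_Z).
E[Z | X=4.8] = -2.5 + (0.83)·(3.8/3.1)·(4.8 − (3.0)) = -2.5 + (1.01742)·(1.8) = -0.6686.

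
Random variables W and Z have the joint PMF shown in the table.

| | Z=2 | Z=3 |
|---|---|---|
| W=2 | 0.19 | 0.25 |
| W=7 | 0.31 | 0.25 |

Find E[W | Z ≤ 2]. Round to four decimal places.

P(Z ≤ 2) = 0.50.
Σ W·P over the event = 2·(0.19) + 7·(0.31) = 2.55.
E[W | Z ≤ 2] = (2.55) / (0.50) = 5.1000.

5.1000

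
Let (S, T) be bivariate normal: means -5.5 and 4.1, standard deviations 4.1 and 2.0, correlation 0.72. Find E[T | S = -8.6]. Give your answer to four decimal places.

3.0112

For a bivariate normal, E[T | S=x] = μ_T + ρ·(σ_T/σ_S)·(x − μ_S).
E[T | S=-8.6] = 4.1 + (0.72)·(2.0/4.1)·(-8.6 − (-5.5)) = 4.1 + (0.35122)·(-3.1) = 3.0112.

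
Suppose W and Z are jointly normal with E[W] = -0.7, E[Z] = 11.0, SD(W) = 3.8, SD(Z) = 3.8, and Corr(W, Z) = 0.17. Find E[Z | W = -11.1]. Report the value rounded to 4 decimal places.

9.2320

E[Z | W=x] = μ_Z + ρ(σ_Z/σ_W)(x − μ_W) for jointly normal variables.
E[Z | W=-11.1] = 11.0 + (0.17)·(3.8/3.8)·(-11.1 − (-0.7)) = 11.0 + (0.17)·(-10.4) = 9.2320.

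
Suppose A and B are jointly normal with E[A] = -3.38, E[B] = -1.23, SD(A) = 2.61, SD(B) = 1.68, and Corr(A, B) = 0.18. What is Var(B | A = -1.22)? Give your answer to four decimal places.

The conditional variance in a bivariate normal is σ_B²(1 − ρ²), independent of x.
Var(B | A=-1.22) = (1.68)²·(1 − (0.18)²) = 2.8224·0.9676 = 2.7310.

2.7310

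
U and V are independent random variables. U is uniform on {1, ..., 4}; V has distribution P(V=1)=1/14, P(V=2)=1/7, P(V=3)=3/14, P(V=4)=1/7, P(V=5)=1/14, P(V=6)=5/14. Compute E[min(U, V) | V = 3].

P(V = 3) = 3/14.
Summing min(U,V)·P(x,y) over outcomes with V = 3 gives 27/56.
E[min(U, V) | V = 3] = (27/56) / (3/14) = 9/4.

9/4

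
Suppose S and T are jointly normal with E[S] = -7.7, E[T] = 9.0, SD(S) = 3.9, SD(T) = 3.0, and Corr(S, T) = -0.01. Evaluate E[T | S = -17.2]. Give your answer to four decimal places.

For a bivariate normal, E[T | S=x] = μ_T + ρ·(σ_T/σ_S)·(x − μ_S).
E[T | S=-17.2] = 9.0 + (-0.01)·(3.0/3.9)·(-17.2 − (-7.7)) = 9.0 + (-0.0076923)·(-9.5) = 9.0731.

9.0731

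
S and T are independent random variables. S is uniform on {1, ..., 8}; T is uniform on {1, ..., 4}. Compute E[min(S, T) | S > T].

25/11

P(S > T) = 11/16.
Summing min(S,T)·P(x,y) over outcomes with S > T gives 25/16.
E[min(S, T) | S > T] = (25/16) / (11/16) = 25/11.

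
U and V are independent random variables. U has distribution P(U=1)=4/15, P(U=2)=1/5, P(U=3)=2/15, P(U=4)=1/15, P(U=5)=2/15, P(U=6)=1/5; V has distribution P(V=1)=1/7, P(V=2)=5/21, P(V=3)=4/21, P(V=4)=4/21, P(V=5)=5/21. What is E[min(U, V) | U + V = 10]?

49/11

P(U + V = 10) = 22/315.
Summing min(U,V)·P(x,y) over outcomes with U + V = 10 gives 14/45.
E[min(U, V) | U + V = 10] = (14/45) / (22/315) = 49/11.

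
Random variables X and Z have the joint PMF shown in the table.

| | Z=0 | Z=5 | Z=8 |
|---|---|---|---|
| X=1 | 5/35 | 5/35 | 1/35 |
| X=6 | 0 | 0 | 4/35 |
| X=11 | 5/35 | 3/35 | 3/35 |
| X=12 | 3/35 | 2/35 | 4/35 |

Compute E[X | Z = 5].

P(Z = 5) = 2/7.
Σ X·P over the event = 1·(5/35) + 11·(3/35) + 12·(2/35) = 62/35.
E[X | Z = 5] = (62/35) / (2/7) = 31/5.

31/5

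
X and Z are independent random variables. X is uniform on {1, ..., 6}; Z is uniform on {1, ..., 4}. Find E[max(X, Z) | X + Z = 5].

Outcomes with X + Z = 5: (1,4), (2,3), (3,2), (4,1), each with probability 1/24.
E[max(X, Z) | X + Z = 5] = (4 + 3 + 3 + 4) / 4 = 7/2.

7/2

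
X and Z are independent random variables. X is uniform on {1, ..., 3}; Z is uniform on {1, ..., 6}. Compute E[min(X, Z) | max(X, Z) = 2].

4/3

Outcomes with max(X, Z) = 2: (1,2), (2,1), (2,2), each with probability 1/18.
E[min(X, Z) | max(X, Z) = 2] = (1 + 1 + 2) / 3 = 4/3.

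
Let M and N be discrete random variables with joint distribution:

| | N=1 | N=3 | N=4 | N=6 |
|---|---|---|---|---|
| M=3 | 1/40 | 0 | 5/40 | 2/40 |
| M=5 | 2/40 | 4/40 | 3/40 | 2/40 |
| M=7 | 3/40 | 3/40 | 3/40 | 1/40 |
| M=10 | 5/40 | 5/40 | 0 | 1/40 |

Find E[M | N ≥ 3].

P(N ≥ 3) = 29/40.
Summing M·P(M=x,N=y) over the conditioning event gives 35/8.
E[M | N ≥ 3] = (35/8) / (29/40) = 175/29.

175/29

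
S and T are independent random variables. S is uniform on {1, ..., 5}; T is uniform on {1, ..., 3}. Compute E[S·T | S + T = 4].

P(S + T = 4) = 1/5.
Summing ST·P(x,y) over outcomes with S + T = 4 gives 2/3.
E[S·T | S + T = 4] = (2/3) / (1/5) = 10/3.

10/3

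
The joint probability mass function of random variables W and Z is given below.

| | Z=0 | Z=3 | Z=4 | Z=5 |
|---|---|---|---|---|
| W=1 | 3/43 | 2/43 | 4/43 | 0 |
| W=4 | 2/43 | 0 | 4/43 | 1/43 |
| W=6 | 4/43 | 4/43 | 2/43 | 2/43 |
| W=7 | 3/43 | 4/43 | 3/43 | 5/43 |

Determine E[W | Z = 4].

P(Z = 4) = 13/43.
Σ W·P over the event = 1·(4/43) + 4·(4/43) + 6·(2/43) + 7·(3/43) = 53/43.
E[W | Z = 4] = (53/43) / (13/43) = 53/13.

53/13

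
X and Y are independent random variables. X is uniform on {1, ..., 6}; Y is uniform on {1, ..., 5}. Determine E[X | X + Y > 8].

16/3

Outcomes with X + Y > 8: (4,5), (5,4), (5,5), (6,3), (6,4), (6,5), each with probability 1/30.
E[X | X + Y > 8] = (4 + 5 + 5 + 6 + 6 + 6) / 6 = 16/3.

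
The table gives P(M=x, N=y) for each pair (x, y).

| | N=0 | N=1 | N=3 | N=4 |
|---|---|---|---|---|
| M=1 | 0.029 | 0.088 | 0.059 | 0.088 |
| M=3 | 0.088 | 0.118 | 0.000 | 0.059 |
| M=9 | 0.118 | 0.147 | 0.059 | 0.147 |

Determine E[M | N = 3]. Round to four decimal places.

5.0000

P(N = 3) = 0.118.
Σ M·P over the event = 1·(0.059) + 9·(0.059) = 0.590.
E[M | N = 3] = (0.590) / (0.118) = 5.0000.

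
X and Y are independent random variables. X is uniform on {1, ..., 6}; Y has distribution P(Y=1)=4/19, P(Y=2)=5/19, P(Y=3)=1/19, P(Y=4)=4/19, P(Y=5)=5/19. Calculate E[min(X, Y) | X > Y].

9/4

P(X > Y) = 28/57.
Summing min(X,Y)·P(x,y) over outcomes with X > Y gives 21/19.
E[min(X, Y) | X > Y] = (21/19) / (28/57) = 9/4.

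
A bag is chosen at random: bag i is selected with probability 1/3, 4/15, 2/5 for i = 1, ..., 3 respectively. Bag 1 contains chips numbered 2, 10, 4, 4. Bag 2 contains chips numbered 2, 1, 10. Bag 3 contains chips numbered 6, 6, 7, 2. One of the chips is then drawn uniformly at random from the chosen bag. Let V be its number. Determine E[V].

E[V | bag 1] = (2+10+4+4)/4 = 5.
E[V | bag 2] = (2+1+10)/3 = 13/3.
E[V | bag 3] = (6+6+7+2)/4 = 21/4.
By the law of total expectation,
E[V] = (1/3)·(5) + (4/15)·(13/3) + (2/5)·(21/4) = 443/90.

443/90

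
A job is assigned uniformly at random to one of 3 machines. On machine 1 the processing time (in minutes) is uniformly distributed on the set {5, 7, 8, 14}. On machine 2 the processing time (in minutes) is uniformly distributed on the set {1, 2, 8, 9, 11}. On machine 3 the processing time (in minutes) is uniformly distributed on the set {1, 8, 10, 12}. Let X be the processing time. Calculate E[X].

E[X | machine 1] = (5+7+8+14)/4 = 17/2.
E[X | machine 2] = (1+2+8+9+11)/5 = 31/5.
E[X | machine 3] = (1+8+10+12)/4 = 31/4.
By the law of total expectation,
E[X] = (1/3)·(17/2) + (1/3)·(31/5) + (1/3)·(31/4) = 449/60.

449/60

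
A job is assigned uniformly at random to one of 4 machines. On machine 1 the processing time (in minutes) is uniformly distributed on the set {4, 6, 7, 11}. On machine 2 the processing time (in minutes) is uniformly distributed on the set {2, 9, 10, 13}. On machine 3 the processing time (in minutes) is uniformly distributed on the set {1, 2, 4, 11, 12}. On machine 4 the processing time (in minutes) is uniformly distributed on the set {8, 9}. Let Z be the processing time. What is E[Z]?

15/2

E[Z | machine 1] = (4+6+7+11)/4 = 7.
E[Z | machine 2] = (2+9+10+13)/4 = 17/2.
E[Z | machine 3] = (1+2+4+11+12)/5 = 6.
E[Z | machine 4] = (8+9)/2 = 17/2.
E[Z] = (1/4)·(7) + (1/4)·(17/2) + (1/4)·(6) + (1/4)·(17/2) = 15/2.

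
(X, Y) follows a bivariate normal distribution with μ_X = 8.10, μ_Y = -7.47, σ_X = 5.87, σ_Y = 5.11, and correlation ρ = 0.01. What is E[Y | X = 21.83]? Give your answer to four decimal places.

-7.3505

For a bivariate normal, E[Y | X=x] = μ_Y + ρ·(σ_Y/σ_X)·(x − μ_X).
E[Y | X=21.83] = -7.47 + (0.01)·(5.11/5.87)·(21.83 − (8.10)) = -7.47 + (0.0087053)·(13.73) = -7.3505.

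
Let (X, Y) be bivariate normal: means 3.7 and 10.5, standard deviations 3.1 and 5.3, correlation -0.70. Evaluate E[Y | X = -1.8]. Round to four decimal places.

17.0823

For a bivariate normal, E[Y | X=x] = μ_Y + ρ·(σ_Y/σ_X)·(x − μ_X).
E[Y | X=-1.8] = 10.5 + (-0.70)·(5.3/3.1)·(-1.8 − (3.7)) = 10.5 + (-1.196774)·(-5.5) = 17.0823.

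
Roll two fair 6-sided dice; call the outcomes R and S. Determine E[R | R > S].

14/3

P(R > S) = 5/12.
Summing R·P(x,y) over outcomes with R > S gives 35/18.
E[R | R > S] = (35/18) / (5/12) = 14/3.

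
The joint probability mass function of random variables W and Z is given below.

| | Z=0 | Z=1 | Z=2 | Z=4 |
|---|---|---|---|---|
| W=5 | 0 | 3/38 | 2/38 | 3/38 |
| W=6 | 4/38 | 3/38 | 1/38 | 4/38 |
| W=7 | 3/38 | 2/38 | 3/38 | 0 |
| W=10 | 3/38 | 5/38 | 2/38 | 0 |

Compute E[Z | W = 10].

9/10

P(W = 10) = 5/19.
Summing Z·P(W=x,Z=y) over the conditioning event gives 9/38.
E[Z | W = 10] = (9/38) / (5/19) = 9/10.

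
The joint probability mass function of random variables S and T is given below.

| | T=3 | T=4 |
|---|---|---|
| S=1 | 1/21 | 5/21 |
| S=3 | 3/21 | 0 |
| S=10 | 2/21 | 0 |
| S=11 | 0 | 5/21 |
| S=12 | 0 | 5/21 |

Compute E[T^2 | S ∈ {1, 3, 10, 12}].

107/8

P(S ∈ {1, 3, 10, 12}) = 16/21.
Σ T^2·P over the event = 9·(1/21) + 16·(5/21) + 9·(3/21) + 9·(2/21) + 16·(5/21) = 214/21.
E[T^2 | S ∈ {1, 3, 10, 12}] = (214/21) / (16/21) = 107/8.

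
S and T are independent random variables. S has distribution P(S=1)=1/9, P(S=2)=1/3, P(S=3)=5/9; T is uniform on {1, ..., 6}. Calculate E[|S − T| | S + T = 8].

11/4

P(S + T = 8) = 4/27.
Summing |S−T|·P(x,y) over outcomes with S + T = 8 gives 11/27.
E[|S − T| | S + T = 8] = (11/27) / (4/27) = 11/4.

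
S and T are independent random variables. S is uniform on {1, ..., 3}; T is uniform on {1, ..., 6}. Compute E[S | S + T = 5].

Outcomes with S + T = 5: (1,4), (2,3), (3,2), each with probability 1/18.
E[S | S + T = 5] = (1 + 2 + 3) / 3 = 2.

2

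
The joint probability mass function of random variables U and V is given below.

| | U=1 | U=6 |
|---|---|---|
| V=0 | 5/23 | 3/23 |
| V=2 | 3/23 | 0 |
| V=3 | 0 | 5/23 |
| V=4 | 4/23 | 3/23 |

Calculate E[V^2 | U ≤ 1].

19/3

P(U ≤ 1) = 12/23.
Σ V^2·P over the event = 0·(5/23) + 4·(3/23) + 16·(4/23) = 76/23.
E[V^2 | U ≤ 1] = (76/23) / (12/23) = 19/3.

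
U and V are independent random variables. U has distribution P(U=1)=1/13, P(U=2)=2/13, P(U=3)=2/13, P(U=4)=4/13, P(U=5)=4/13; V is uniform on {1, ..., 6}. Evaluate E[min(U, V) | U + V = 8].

19/6

P(U + V = 8) = 2/13.
Summing min(U,V)·P(x,y) over outcomes with U + V = 8 gives 19/39.
E[min(U, V) | U + V = 8] = (19/39) / (2/13) = 19/6.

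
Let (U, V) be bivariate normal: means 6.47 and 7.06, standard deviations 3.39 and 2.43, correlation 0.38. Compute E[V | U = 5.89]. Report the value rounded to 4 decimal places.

For a bivariate normal, E[V | U=x] = μ_V + ρ·(σ_V/σ_U)·(x − μ_U).
E[V | U=5.89] = 7.06 + (0.38)·(2.43/3.39)·(5.89 − (6.47)) = 7.06 + (0.27239)·(-0.58) = 6.9020.

6.9020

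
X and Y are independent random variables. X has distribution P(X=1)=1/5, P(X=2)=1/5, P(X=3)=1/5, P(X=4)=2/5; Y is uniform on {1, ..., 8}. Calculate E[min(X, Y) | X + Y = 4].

P(X + Y = 4) = 3/40.
Summing min(X,Y)·P(x,y) over outcomes with X + Y = 4 gives 1/10.
E[min(X, Y) | X + Y = 4] = (1/10) / (3/40) = 4/3.

4/3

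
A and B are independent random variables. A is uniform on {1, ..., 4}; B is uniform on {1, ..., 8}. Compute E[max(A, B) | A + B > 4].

P(A + B > 4) = 13/16.
Summing max(A,B)·P(x,y) over outcomes with A + B > 4 gives 141/32.
E[max(A, B) | A + B > 4] = (141/32) / (13/16) = 141/26.

141/26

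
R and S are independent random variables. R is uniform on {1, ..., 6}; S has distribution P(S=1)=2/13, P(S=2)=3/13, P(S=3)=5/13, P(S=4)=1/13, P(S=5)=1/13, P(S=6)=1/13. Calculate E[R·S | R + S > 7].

471/25

P(R + S > 7) = 25/78.
Summing RS·P(x,y) over outcomes with R + S > 7 gives 157/26.
E[R·S | R + S > 7] = (157/26) / (25/78) = 471/25.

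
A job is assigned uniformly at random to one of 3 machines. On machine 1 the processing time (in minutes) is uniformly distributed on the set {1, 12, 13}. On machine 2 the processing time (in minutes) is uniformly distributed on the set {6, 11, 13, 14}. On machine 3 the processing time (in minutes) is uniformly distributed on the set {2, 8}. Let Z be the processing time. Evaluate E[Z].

74/9

E[Z | machine 1] = (1+12+13)/3 = 26/3.
E[Z | machine 2] = (6+11+13+14)/4 = 11.
E[Z | machine 3] = (2+8)/2 = 5.
E[Z] = (1/3)·(26/3) + (1/3)·(11) + (1/3)·(5) = 74/9.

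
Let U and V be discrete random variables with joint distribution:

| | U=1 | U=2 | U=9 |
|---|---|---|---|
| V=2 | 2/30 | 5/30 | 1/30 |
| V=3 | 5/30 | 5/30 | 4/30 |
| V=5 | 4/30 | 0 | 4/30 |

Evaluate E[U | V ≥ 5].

5

P(V ≥ 5) = 4/15.
Σ U·P over the event = 1·(4/30) + 9·(4/30) = 4/3.
E[U | V ≥ 5] = (4/3) / (4/15) = 5.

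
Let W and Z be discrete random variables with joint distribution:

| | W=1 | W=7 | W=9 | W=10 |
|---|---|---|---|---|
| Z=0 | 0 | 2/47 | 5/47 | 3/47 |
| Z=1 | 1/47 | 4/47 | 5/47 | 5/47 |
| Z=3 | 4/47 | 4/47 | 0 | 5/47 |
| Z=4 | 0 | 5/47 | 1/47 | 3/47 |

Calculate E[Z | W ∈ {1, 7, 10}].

P(W ∈ {1, 7, 10}) = 36/47.
Summing Z·P(W=x,Z=y) over the conditioning event gives 81/47.
E[Z | W ∈ {1, 7, 10}] = (81/47) / (36/47) = 9/4.

9/4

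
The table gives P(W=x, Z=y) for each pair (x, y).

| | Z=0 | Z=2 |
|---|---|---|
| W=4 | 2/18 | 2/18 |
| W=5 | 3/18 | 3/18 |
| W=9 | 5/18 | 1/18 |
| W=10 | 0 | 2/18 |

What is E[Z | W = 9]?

P(W = 9) = 1/3.
Σ Z·P over the event = 0·(5/18) + 2·(1/18) = 1/9.
E[Z | W = 9] = (1/9) / (1/3) = 1/3.

1/3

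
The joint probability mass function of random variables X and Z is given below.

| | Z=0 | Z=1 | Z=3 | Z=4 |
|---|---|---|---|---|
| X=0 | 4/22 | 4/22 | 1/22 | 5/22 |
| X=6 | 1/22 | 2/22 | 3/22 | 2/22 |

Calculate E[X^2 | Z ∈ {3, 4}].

180/11

P(Z ∈ {3, 4}) = 1/2.
Summing X^2·P(X=x,Z=y) over the conditioning event gives 90/11.
E[X^2 | Z ∈ {3, 4}] = (90/11) / (1/2) = 180/11.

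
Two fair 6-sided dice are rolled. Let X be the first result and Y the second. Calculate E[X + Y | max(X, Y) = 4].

44/7

P(max(X, Y) = 4) = 7/36.
Summing (X+Y)·P(x,y) over outcomes with max(X, Y) = 4 gives 11/9.
E[X + Y | max(X, Y) = 4] = (11/9) / (7/36) = 44/7.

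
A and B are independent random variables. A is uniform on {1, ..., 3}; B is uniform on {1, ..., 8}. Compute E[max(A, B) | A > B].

Outcomes with A > B: (2,1), (3,1), (3,2), each with probability 1/24.
E[max(A, B) | A > B] = (2 + 3 + 3) / 3 = 8/3.

8/3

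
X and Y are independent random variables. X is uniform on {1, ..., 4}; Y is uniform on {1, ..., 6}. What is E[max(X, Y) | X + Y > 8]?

Outcomes with X + Y > 8: (3,6), (4,5), (4,6), each with probability 1/24.
E[max(X, Y) | X + Y > 8] = (6 + 5 + 6) / 3 = 17/3.

17/3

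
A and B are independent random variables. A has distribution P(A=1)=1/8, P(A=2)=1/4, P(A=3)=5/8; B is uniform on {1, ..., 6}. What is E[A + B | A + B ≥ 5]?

P(A + B ≥ 5) = 3/4.
Summing (A+B)·P(x,y) over outcomes with A + B ≥ 5 gives 245/48.
E[A + B | A + B ≥ 5] = (245/48) / (3/4) = 245/36.

245/36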